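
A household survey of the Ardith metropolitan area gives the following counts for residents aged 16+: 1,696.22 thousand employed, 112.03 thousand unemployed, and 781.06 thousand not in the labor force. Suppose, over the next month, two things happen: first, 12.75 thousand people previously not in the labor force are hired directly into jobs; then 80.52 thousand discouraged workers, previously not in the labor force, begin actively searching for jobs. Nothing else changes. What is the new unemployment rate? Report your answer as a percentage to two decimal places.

Initially, labor force = 1,696.22 + 112.03 = 1,808.25 thousand, so u = 112.03/1,808.25 = 6.20%.
After the first change, employed and labor force both rise by 12.75; unemployed unchanged → E = 1,708.97, U = 112.03, labor force = 1,821.00 thousand.
After the second change, unemployed and labor force both rise by 80.52 → E = 1,708.97, U = 192.55, labor force = 1,901.52 thousand.
New unemployment rate = 192.55 / 1,901.52 = 10.13%.

New unemployment rate ≈ 10.13%.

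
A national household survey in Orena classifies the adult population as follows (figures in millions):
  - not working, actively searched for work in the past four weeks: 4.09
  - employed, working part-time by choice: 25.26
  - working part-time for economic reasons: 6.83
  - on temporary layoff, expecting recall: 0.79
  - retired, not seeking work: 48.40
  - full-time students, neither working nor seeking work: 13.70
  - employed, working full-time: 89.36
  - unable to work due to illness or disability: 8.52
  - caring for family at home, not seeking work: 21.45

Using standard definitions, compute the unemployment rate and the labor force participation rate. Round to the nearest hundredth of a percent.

Unemployment rate ≈ 3.86%; labor force participation rate ≈ 57.84%.

Employed = 25.26 + 6.83 + 89.36 = 121.45 million (anyone who worked, including part-time for economic reasons, counts as employed).
Unemployed = 4.09 + 0.79 = 4.88 million (jobless and actively searching, or on temporary layoff).
Labor force = 121.45 + 4.88 = 126.33 million.
Not in labor force = 48.40 + 13.70 + 8.52 + 21.45 = 92.07 million (those not working and not actively searching are outside the labor force).
Civilian working-age population = 126.33 + 92.07 = 218.40 million.
Unemployment rate = 4.88 / 126.33 = 3.86%.
Labor force participation rate = 126.33 / 218.40 = 57.84%.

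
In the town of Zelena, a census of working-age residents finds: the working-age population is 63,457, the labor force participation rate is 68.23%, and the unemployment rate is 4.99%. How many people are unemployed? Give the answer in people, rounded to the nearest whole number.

About 2,161 are unemployed.

Labor force = 0.6823 × 63,457 = 43,297.
Unemployed = 0.0499 × 43,297 ≈ 2,161.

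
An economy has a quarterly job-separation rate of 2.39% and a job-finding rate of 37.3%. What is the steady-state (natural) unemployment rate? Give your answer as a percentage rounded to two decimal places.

Steady-state unemployment rate ≈ 6.02%.

At steady state the flows balance: s·E = f·U, so U/(E+U) = s/(s+f).
u* = 2.39 / (2.39 + 37.3) = 2.39 / 39.69 = 6.02%.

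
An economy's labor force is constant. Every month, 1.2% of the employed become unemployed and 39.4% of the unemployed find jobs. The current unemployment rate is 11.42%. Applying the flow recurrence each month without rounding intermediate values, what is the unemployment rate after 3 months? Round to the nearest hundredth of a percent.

Unemployment rate after three months ≈ 4.73%.

With a fixed labor force, u_{t+1} = u_t + s·(1−u_t) − f·u_t = u_t·(1−s−f) + s.
Here 1−s−f = 0.594 and s = 0.012.
u_1 = 0.114200 × 0.594 + 0.012 = 0.079835.
u_2 = 0.079835 × 0.594 + 0.012 = 0.059422.
u_3 = 0.059422 × 0.594 + 0.012 = 0.047297.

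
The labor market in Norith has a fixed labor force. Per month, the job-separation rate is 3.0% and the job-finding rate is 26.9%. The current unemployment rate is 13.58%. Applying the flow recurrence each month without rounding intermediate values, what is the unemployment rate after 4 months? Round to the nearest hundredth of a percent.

With a fixed labor force, u_{t+1} = u_t + s·(1−u_t) − f·u_t = u_t·(1−s−f) + s.
Here 1−s−f = 0.701 and s = 0.030.
u_1 = 0.135800 × 0.701 + 0.030 = 0.125196.
u_2 = 0.125196 × 0.701 + 0.030 = 0.117762.
u_3 = 0.117762 × 0.701 + 0.030 = 0.112551.
u_4 = 0.112551 × 0.701 + 0.030 = 0.108898.

Unemployment rate after four months ≈ 10.89%.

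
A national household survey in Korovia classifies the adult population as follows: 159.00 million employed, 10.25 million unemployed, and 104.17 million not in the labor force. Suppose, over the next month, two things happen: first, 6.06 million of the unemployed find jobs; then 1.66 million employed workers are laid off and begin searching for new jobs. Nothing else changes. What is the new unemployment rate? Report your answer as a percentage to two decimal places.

Initially, labor force = 159.00 + 10.25 = 169.25 million, so u = 10.25/169.25 = 6.06%.
After the first change, unemployed falls and employed rises by 6.06; labor force unchanged → E = 165.06, U = 4.19, labor force = 169.25 million.
After the second change, employed falls and unemployed rises by 1.66; labor force unchanged → E = 163.40, U = 5.85, labor force = 169.25 million.
New unemployment rate = 5.85 / 169.25 = 3.46%.

New unemployment rate ≈ 3.46%.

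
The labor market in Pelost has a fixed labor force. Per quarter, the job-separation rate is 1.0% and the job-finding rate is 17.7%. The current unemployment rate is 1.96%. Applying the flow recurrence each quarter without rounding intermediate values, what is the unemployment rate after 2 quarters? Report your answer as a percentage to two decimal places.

Unemployment rate after two quarters ≈ 3.11%.

With a fixed labor force, u_{t+1} = u_t + s·(1−u_t) − f·u_t = u_t·(1−s−f) + s.
Here 1−s−f = 0.813 and s = 0.010.
u_1 = 0.019600 × 0.813 + 0.010 = 0.025935.
u_2 = 0.025935 × 0.813 + 0.010 = 0.031085.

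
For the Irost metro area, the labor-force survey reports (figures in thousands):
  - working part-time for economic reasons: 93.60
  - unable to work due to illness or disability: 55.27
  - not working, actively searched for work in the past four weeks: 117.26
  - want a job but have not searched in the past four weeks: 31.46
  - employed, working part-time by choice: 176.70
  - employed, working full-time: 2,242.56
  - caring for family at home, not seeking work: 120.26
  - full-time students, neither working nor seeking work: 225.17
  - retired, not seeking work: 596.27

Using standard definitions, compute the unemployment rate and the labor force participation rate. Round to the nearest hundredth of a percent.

Unemployment rate ≈ 4.46%; labor force participation rate ≈ 71.89%.

Employed = 93.60 + 176.70 + 2,242.56 = 2,512.86 thousand (anyone who worked, including part-time for economic reasons, counts as employed).
Unemployed = 117.26 thousand.
Labor force = 2,512.86 + 117.26 = 2,630.12 thousand.
Not in labor force = 55.27 + 31.46 + 120.26 + 225.17 + 596.27 = 1,028.43 thousand (those not working and not actively searching are outside the labor force — including those who want a job but have given up searching).
Civilian working-age population = 2,630.12 + 1,028.43 = 3,658.55 thousand.
Unemployment rate = 117.26 / 2,630.12 = 4.46%.
Labor force participation rate = 2,630.12 / 3,658.55 = 71.89%.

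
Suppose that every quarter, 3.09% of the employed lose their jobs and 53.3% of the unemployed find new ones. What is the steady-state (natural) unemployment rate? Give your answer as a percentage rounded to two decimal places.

At steady state the flows balance: s·E = f·U, so U/(E+U) = s/(s+f).
u* = 3.09 / (3.09 + 53.3) = 3.09 / 56.39 = 5.48%.

Steady-state unemployment rate ≈ 5.48%.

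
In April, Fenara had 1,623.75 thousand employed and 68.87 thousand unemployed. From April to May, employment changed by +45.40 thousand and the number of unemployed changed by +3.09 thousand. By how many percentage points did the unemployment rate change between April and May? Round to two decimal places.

April: labor force = 1,623.75 + 68.87 = 1,692.62; u = 68.87/1,692.62 = 4.07%.
May: labor force = 1,669.15 + 71.96 = 1,741.11; u = 71.96/1,741.11 = 4.13%.
Change = 4.13% − 4.07% = +0.06 pp.

The unemployment rate changed by +0.06 percentage points.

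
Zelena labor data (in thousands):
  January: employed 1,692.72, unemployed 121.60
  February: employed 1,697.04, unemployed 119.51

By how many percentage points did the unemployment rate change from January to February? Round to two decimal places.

January: labor force = 1,692.72 + 121.60 = 1,814.32; u = 121.60/1,814.32 = 6.70%.
February: labor force = 1,697.04 + 119.51 = 1,816.55; u = 119.51/1,816.55 = 6.58%.
Change = 6.58% − 6.70% = −0.12 pp.

The unemployment rate changed by −0.12 percentage points.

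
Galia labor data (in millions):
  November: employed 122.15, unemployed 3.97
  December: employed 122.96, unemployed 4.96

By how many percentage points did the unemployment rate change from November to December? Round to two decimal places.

November: labor force = 122.15 + 3.97 = 126.12; u = 3.97/126.12 = 3.15%.
December: labor force = 122.96 + 4.96 = 127.92; u = 4.96/127.92 = 3.88%.
Change = 3.88% − 3.15% = +0.73 pp.

The unemployment rate changed by +0.73 percentage points.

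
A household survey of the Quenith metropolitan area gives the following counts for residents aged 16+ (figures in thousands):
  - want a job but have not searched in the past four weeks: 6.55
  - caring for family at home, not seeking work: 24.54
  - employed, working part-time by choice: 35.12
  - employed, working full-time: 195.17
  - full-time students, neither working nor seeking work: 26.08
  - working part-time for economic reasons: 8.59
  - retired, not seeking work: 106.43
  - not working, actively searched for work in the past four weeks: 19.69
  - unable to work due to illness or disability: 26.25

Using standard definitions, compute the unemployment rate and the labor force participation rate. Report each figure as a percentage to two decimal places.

Employed = 35.12 + 195.17 + 8.59 = 238.88 thousand (anyone who worked, including part-time for economic reasons, counts as employed).
Unemployed = 19.69 thousand.
Labor force = 238.88 + 19.69 = 258.57 thousand.
Not in labor force = 6.55 + 24.54 + 26.08 + 106.43 + 26.25 = 189.85 thousand (those not working and not actively searching are outside the labor force — including those who want a job but have given up searching).
Civilian working-age population = 258.57 + 189.85 = 448.42 thousand.
Unemployment rate = 19.69 / 258.57 = 7.61%.
Labor force participation rate = 258.57 / 448.42 = 57.66%.

Unemployment rate ≈ 7.61%; labor force participation rate ≈ 57.66%.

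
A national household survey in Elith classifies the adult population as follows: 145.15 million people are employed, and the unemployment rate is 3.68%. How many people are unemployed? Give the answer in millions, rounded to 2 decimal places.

Let U be the number unemployed. The labor force is E + U, and U/(E+U) = 0.0368.
So U = 0.0368 × 145.15 / (1 − 0.0368) = 5.3415 / 0.9632 ≈ 5.55 million.

About 5.55 million are unemployed.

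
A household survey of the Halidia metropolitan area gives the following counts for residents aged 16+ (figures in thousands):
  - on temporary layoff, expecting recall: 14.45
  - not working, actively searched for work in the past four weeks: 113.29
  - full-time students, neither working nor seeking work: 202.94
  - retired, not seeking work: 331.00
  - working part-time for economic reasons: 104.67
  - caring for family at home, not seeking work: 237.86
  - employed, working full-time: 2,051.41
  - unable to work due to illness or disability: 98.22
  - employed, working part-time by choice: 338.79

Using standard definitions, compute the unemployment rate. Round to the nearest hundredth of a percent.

Unemployment rate ≈ 4.87%.

Employed = 104.67 + 2,051.41 + 338.79 = 2,494.87 thousand (anyone who worked, including part-time for economic reasons, counts as employed).
Unemployed = 14.45 + 113.29 = 127.74 thousand (jobless and actively searching, or on temporary layoff).
Labor force = 2,494.87 + 127.74 = 2,622.61 thousand.
Unemployment rate = 127.74 / 2,622.61 = 4.87%.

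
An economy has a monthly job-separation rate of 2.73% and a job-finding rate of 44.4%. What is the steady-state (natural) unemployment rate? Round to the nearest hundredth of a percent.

At steady state the flows balance: s·E = f·U, so U/(E+U) = s/(s+f).
u* = 2.73 / (2.73 + 44.4) = 2.73 / 47.13 = 5.79%.

Steady-state unemployment rate ≈ 5.79%.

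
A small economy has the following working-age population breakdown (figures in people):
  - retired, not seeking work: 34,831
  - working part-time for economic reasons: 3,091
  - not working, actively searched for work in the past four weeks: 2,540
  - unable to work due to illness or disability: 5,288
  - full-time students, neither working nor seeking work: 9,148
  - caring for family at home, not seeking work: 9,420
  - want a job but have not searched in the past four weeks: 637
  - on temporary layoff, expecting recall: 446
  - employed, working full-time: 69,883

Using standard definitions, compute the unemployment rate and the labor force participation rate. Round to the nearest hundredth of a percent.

Employed = 3,091 + 69,883 = 72,974 (anyone who worked, including part-time for economic reasons, counts as employed).
Unemployed = 2,540 + 446 = 2,986 (jobless and actively searching, or on temporary layoff).
Labor force = 72,974 + 2,986 = 75,960.
Not in labor force = 34,831 + 5,288 + 9,148 + 9,420 + 637 = 59,324 (those not working and not actively searching are outside the labor force — including those who want a job but have given up searching).
Civilian working-age population = 75,960 + 59,324 = 135,284.
Unemployment rate = 2,986 / 75,960 = 3.93%.
Labor force participation rate = 75,960 / 135,284 = 56.15%.

Unemployment rate ≈ 3.93%; labor force participation rate ≈ 56.15%.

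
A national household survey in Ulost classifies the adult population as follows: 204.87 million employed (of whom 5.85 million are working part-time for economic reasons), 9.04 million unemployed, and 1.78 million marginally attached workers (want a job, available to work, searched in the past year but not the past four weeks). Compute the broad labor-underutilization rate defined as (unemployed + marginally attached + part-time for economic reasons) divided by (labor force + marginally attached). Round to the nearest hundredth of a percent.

Labor force = 204.87 + 9.04 = 213.91 million.
Numerator = 9.04 + 1.78 + 5.85 = 16.67 million.
Denominator = 213.91 + 1.78 = 215.69 million.
Broad rate = 16.67 / 215.69 = 7.73%.

Broad underutilization rate ≈ 7.73%.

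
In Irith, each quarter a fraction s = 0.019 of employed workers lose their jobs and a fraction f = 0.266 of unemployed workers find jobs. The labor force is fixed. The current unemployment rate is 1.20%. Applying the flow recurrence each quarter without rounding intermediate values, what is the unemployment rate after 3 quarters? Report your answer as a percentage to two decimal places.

With a fixed labor force, u_{t+1} = u_t + s·(1−u_t) − f·u_t = u_t·(1−s−f) + s.
Here 1−s−f = 0.715 and s = 0.019.
u_1 = 0.012000 × 0.715 + 0.019 = 0.027580.
u_2 = 0.027580 × 0.715 + 0.019 = 0.038720.
u_3 = 0.038720 × 0.715 + 0.019 = 0.046685.

Unemployment rate after three quarters ≈ 4.67%.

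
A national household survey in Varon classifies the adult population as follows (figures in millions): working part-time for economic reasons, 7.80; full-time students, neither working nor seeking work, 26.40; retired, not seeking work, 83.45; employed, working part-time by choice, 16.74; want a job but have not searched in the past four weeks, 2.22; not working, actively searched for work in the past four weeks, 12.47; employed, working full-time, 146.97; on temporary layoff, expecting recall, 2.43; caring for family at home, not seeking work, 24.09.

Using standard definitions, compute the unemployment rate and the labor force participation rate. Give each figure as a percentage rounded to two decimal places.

Employed = 7.80 + 16.74 + 146.97 = 171.51 million (anyone who worked, including part-time for economic reasons, counts as employed).
Unemployed = 12.47 + 2.43 = 14.90 million (jobless and actively searching, or on temporary layoff).
Labor force = 171.51 + 14.90 = 186.41 million.
Not in labor force = 26.40 + 83.45 + 2.22 + 24.09 = 136.16 million (those not working and not actively searching are outside the labor force — including those who want a job but have given up searching).
Civilian working-age population = 186.41 + 136.16 = 322.57 million.
Unemployment rate = 14.90 / 186.41 = 7.99%.
Labor force participation rate = 186.41 / 322.57 = 57.79%.

Unemployment rate ≈ 7.99%; labor force participation rate ≈ 57.79%.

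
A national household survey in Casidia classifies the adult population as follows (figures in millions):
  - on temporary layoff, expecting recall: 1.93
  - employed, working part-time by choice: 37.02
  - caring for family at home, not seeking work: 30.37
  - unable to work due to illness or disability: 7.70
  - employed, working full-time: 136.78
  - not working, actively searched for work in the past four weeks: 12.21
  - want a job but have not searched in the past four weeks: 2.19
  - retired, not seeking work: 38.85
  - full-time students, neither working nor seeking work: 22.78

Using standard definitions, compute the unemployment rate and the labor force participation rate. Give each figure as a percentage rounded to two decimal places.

Employed = 37.02 + 136.78 = 173.80 million.
Unemployed = 1.93 + 12.21 = 14.14 million (jobless and actively searching, or on temporary layoff).
Labor force = 173.80 + 14.14 = 187.94 million.
Not in labor force = 30.37 + 7.70 + 2.19 + 38.85 + 22.78 = 101.89 million (those not working and not actively searching are outside the labor force — including those who want a job but have given up searching).
Civilian working-age population = 187.94 + 101.89 = 289.83 million.
Unemployment rate = 14.14 / 187.94 = 7.52%.
Labor force participation rate = 187.94 / 289.83 = 64.84%.

Unemployment rate ≈ 7.52%; labor force participation rate ≈ 64.84%.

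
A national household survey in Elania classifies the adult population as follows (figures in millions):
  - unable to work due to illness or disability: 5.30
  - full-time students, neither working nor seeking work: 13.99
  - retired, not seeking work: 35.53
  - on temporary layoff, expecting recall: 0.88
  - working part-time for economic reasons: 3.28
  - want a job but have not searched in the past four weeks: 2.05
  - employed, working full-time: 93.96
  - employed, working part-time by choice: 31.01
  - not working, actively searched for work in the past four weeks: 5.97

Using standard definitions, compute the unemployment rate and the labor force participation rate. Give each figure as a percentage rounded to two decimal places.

Unemployment rate ≈ 5.07%; labor force participation rate ≈ 70.38%.

Employed = 3.28 + 93.96 + 31.01 = 128.25 million (anyone who worked, including part-time for economic reasons, counts as employed).
Unemployed = 0.88 + 5.97 = 6.85 million (jobless and actively searching, or on temporary layoff).
Labor force = 128.25 + 6.85 = 135.10 million.
Not in labor force = 5.30 + 13.99 + 35.53 + 2.05 = 56.87 million (those not working and not actively searching are outside the labor force — including those who want a job but have given up searching).
Civilian working-age population = 135.10 + 56.87 = 191.97 million.
Unemployment rate = 6.85 / 135.10 = 5.07%.
Labor force participation rate = 135.10 / 191.97 = 70.38%.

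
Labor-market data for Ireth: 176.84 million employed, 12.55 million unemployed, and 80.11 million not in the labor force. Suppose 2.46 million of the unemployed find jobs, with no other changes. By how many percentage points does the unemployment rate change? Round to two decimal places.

Initially, labor force = 176.84 + 12.55 = 189.39 million, so u = 12.55/189.39 = 6.63%.
After the change, unemployed falls and employed rises by 2.46; labor force unchanged → E = 179.30, U = 10.09, labor force = 189.39 million.
New unemployment rate = 10.09 / 189.39 = 5.33%.
Change = 5.33% − 6.63% = −1.30 percentage points.

The unemployment rate changes by −1.30 percentage points.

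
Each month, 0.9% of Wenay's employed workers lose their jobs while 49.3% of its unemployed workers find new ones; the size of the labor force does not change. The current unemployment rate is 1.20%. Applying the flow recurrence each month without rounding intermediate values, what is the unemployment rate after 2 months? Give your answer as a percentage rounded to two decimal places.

With a fixed labor force, u_{t+1} = u_t + s·(1−u_t) − f·u_t = u_t·(1−s−f) + s.
Here 1−s−f = 0.498 and s = 0.009.
u_1 = 0.012000 × 0.498 + 0.009 = 0.014976.
u_2 = 0.014976 × 0.498 + 0.009 = 0.016458.

Unemployment rate after two months ≈ 1.65%.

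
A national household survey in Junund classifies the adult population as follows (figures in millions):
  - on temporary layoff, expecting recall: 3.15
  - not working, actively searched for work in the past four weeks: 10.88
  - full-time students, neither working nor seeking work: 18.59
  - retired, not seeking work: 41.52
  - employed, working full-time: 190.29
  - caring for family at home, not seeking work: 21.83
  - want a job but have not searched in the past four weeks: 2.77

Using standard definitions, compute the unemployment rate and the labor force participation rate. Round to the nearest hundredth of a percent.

Employed = 190.29 million.
Unemployed = 3.15 + 10.88 = 14.03 million (jobless and actively searching, or on temporary layoff).
Labor force = 190.29 + 14.03 = 204.32 million.
Not in labor force = 18.59 + 41.52 + 21.83 + 2.77 = 84.71 million (those not working and not actively searching are outside the labor force — including those who want a job but have given up searching).
Civilian working-age population = 204.32 + 84.71 = 289.03 million.
Unemployment rate = 14.03 / 204.32 = 6.87%.
Labor force participation rate = 204.32 / 289.03 = 70.69%.

Unemployment rate ≈ 6.87%; labor force participation rate ≈ 70.69%.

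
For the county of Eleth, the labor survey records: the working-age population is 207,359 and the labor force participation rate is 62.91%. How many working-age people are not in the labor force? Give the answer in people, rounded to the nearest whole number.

Share not in the labor force = 1 − 0.6291 = 0.3709.
Not in labor force = 0.3709 × 207,359 ≈ 76,909.

About 76,909 are not in the labor force.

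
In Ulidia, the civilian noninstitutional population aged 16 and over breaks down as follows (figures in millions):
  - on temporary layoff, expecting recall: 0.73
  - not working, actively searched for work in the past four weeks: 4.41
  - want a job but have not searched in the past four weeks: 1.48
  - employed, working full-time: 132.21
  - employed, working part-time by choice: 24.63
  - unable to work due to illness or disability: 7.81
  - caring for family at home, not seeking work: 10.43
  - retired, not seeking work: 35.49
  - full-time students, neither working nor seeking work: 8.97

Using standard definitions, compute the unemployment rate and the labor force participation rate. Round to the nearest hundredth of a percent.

Employed = 132.21 + 24.63 = 156.84 million.
Unemployed = 0.73 + 4.41 = 5.14 million (jobless and actively searching, or on temporary layoff).
Labor force = 156.84 + 5.14 = 161.98 million.
Not in labor force = 1.48 + 7.81 + 10.43 + 35.49 + 8.97 = 64.18 million (those not working and not actively searching are outside the labor force — including those who want a job but have given up searching).
Civilian working-age population = 161.98 + 64.18 = 226.16 million.
Unemployment rate = 5.14 / 161.98 = 3.17%.
Labor force participation rate = 161.98 / 226.16 = 71.62%.

Unemployment rate ≈ 3.17%; labor force participation rate ≈ 71.62%.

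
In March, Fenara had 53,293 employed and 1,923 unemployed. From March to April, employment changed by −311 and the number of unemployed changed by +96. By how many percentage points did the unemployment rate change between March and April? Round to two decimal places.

March: labor force = 53,293 + 1,923 = 55,216; u = 1,923/55,216 = 3.48%.
April: labor force = 52,982 + 2,019 = 55,001; u = 2,019/55,001 = 3.67%.
Change = 3.67% − 3.48% = +0.19 pp.

The unemployment rate changed by +0.19 percentage points.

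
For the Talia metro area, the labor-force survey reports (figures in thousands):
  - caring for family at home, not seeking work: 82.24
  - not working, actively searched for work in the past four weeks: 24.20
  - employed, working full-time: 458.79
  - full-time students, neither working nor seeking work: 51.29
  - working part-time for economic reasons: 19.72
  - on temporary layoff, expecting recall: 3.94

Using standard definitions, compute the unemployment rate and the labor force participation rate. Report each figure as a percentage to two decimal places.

Employed = 458.79 + 19.72 = 478.51 thousand (anyone who worked, including part-time for economic reasons, counts as employed).
Unemployed = 24.20 + 3.94 = 28.14 thousand (jobless and actively searching, or on temporary layoff).
Labor force = 478.51 + 28.14 = 506.65 thousand.
Not in labor force = 82.24 + 51.29 = 133.53 thousand (those not working and not actively searching are outside the labor force).
Civilian working-age population = 506.65 + 133.53 = 640.18 thousand.
Unemployment rate = 28.14 / 506.65 = 5.55%.
Labor force participation rate = 506.65 / 640.18 = 79.14%.

Unemployment rate ≈ 5.55%; labor force participation rate ≈ 79.14%.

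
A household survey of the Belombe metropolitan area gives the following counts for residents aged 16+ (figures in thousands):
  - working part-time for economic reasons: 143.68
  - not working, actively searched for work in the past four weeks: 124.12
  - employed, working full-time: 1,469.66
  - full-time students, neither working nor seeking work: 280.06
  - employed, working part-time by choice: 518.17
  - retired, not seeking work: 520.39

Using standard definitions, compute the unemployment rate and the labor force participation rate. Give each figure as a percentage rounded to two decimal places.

Unemployment rate ≈ 5.50%; labor force participation rate ≈ 73.81%.

Employed = 143.68 + 1,469.66 + 518.17 = 2,131.51 thousand (anyone who worked, including part-time for economic reasons, counts as employed).
Unemployed = 124.12 thousand.
Labor force = 2,131.51 + 124.12 = 2,255.63 thousand.
Not in labor force = 280.06 + 520.39 = 800.45 thousand (those not working and not actively searching are outside the labor force).
Civilian working-age population = 2,255.63 + 800.45 = 3,056.08 thousand.
Unemployment rate = 124.12 / 2,255.63 = 5.50%.
Labor force participation rate = 2,255.63 / 3,056.08 = 73.81%.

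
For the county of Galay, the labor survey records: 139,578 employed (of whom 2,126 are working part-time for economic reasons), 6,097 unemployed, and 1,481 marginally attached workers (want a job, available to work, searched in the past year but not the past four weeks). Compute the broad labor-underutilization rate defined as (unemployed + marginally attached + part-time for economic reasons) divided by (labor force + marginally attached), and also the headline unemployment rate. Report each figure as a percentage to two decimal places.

Broad underutilization rate ≈ 6.59%; headline unemployment rate ≈ 4.19%.

Labor force = 139,578 + 6,097 = 145,675.
Numerator = 6,097 + 1,481 + 2,126 = 9,704.
Denominator = 145,675 + 1,481 = 147,156.
Broad rate = 9,704 / 147,156 = 6.59%.
Headline unemployment rate = 6,097 / 145,675 = 4.19%.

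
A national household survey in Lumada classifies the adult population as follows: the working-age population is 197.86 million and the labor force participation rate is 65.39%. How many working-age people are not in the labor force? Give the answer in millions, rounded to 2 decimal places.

About 68.48 million are not in the labor force.

Share not in the labor force = 1 − 0.6539 = 0.3461.
Not in labor force = 0.3461 × 197.86 ≈ 68.48 million.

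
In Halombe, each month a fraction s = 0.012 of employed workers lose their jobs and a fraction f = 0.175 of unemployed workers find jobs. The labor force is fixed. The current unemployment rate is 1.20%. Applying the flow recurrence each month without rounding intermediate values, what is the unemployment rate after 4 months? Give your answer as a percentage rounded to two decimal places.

Unemployment rate after four months ≈ 4.14%.

With a fixed labor force, u_{t+1} = u_t + s·(1−u_t) − f·u_t = u_t·(1−s−f) + s.
Here 1−s−f = 0.813 and s = 0.012.
u_1 = 0.012000 × 0.813 + 0.012 = 0.021756.
u_2 = 0.021756 × 0.813 + 0.012 = 0.029688.
u_3 = 0.029688 × 0.813 + 0.012 = 0.036136.
u_4 = 0.036136 × 0.813 + 0.012 = 0.041379.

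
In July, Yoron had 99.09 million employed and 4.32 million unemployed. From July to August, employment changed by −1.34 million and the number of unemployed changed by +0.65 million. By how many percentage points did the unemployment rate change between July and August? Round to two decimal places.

July: labor force = 99.09 + 4.32 = 103.41; u = 4.32/103.41 = 4.18%.
August: labor force = 97.75 + 4.97 = 102.72; u = 4.97/102.72 = 4.84%.
Change = 4.84% − 4.18% = +0.66 pp.

The unemployment rate changed by +0.66 percentage points.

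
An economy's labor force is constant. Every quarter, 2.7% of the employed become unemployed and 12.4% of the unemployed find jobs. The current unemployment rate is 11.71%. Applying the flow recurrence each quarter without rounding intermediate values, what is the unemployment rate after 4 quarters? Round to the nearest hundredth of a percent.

Unemployment rate after four quarters ≈ 14.67%.

With a fixed labor force, u_{t+1} = u_t + s·(1−u_t) − f·u_t = u_t·(1−s−f) + s.
Here 1−s−f = 0.849 and s = 0.027.
u_1 = 0.117100 × 0.849 + 0.027 = 0.126418.
u_2 = 0.126418 × 0.849 + 0.027 = 0.134329.
u_3 = 0.134329 × 0.849 + 0.027 = 0.141045.
u_4 = 0.141045 × 0.849 + 0.027 = 0.146747.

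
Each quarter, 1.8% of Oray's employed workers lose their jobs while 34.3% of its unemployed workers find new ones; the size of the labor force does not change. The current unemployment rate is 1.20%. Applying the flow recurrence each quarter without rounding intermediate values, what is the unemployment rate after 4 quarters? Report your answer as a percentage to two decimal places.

Unemployment rate after four quarters ≈ 4.35%.

With a fixed labor force, u_{t+1} = u_t + s·(1−u_t) − f·u_t = u_t·(1−s−f) + s.
Here 1−s−f = 0.639 and s = 0.018.
u_1 = 0.012000 × 0.639 + 0.018 = 0.025668.
u_2 = 0.025668 × 0.639 + 0.018 = 0.034402.
u_3 = 0.034402 × 0.639 + 0.018 = 0.039983.
u_4 = 0.039983 × 0.639 + 0.018 = 0.043549.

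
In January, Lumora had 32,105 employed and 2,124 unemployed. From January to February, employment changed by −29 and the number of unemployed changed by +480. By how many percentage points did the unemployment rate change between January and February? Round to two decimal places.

January: labor force = 32,105 + 2,124 = 34,229; u = 2,124/34,229 = 6.21%.
February: labor force = 32,076 + 2,604 = 34,680; u = 2,604/34,680 = 7.51%.
Change = 7.51% − 6.21% = +1.30 pp.

The unemployment rate changed by +1.30 percentage points.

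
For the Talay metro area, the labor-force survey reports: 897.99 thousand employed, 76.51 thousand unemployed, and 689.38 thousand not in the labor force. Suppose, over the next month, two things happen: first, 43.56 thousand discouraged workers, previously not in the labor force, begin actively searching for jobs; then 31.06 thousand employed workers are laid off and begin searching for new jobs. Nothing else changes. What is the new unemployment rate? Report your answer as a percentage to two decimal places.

Initially, labor force = 897.99 + 76.51 = 974.50 thousand, so u = 76.51/974.50 = 7.85%.
After the first change, unemployed and labor force both rise by 43.56 → E = 897.99, U = 120.07, labor force = 1,018.06 thousand.
After the second change, employed falls and unemployed rises by 31.06; labor force unchanged → E = 866.93, U = 151.13, labor force = 1,018.06 thousand.
New unemployment rate = 151.13 / 1,018.06 = 14.84%.

New unemployment rate ≈ 14.84%.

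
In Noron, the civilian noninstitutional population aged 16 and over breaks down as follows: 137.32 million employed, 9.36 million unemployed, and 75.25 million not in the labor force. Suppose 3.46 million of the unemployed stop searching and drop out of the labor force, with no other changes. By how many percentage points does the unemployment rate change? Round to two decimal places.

Initially, labor force = 137.32 + 9.36 = 146.68 million, so u = 9.36/146.68 = 6.38%.
After the change, unemployed and labor force both fall by 3.46 → E = 137.32, U = 5.90, labor force = 143.22 million.
New unemployment rate = 5.90 / 143.22 = 4.12%.
Change = 4.12% − 6.38% = −2.26 percentage points.

The unemployment rate changes by −2.26 percentage points.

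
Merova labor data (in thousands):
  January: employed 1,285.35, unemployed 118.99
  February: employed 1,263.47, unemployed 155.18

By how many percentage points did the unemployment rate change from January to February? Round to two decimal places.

The unemployment rate changed by +2.47 percentage points.

January: labor force = 1,285.35 + 118.99 = 1,404.34; u = 118.99/1,404.34 = 8.47%.
February: labor force = 1,263.47 + 155.18 = 1,418.65; u = 155.18/1,418.65 = 10.94%.
Change = 10.94% − 8.47% = +2.47 pp.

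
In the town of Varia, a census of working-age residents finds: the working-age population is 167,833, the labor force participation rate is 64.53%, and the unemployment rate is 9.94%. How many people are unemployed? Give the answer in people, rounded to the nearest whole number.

About 10,765 are unemployed.

Labor force = 0.6453 × 167,833 = 108,303.
Unemployed = 0.0994 × 108,303 ≈ 10,765.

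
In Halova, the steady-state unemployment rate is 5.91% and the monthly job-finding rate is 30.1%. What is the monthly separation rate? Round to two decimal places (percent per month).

Separation rate ≈ 1.89% per month.

From u* = s/(s+f): s = u·f/(1−u).
s = 0.0591 × 30.1 / (1 − 0.0591) = 1.7789 / 0.9409 ≈ 1.89% per month.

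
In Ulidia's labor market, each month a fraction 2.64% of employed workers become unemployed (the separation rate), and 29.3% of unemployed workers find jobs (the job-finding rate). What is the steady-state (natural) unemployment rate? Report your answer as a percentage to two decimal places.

At steady state the flows balance: s·E = f·U, so U/(E+U) = s/(s+f).
u* = 2.64 / (2.64 + 29.3) = 2.64 / 31.94 = 8.27%.

Steady-state unemployment rate ≈ 8.27%.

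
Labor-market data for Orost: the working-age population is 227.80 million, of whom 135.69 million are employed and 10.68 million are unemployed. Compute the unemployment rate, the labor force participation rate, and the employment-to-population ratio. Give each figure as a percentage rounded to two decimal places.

Unemployment rate ≈ 7.30%; labor force participation rate ≈ 64.25%; employment-population ratio ≈ 59.57%.

Labor force = employed + unemployed = 135.69 + 10.68 = 146.37 million.
Unemployment rate = 10.68 / 146.37 = 7.30%.
Labor force participation rate = 146.37 / 227.80 = 64.25%.
Employment-population ratio = 135.69 / 227.80 = 59.57%.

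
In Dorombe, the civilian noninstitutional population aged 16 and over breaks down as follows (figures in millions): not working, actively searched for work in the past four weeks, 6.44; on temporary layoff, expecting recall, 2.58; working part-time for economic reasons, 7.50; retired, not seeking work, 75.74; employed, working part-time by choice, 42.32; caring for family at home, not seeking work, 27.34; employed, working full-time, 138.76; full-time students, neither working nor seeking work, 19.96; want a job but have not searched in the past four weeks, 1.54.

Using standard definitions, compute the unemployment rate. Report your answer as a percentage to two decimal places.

Employed = 7.50 + 42.32 + 138.76 = 188.58 million (anyone who worked, including part-time for economic reasons, counts as employed).
Unemployed = 6.44 + 2.58 = 9.02 million (jobless and actively searching, or on temporary layoff).
Labor force = 188.58 + 9.02 = 197.60 million.
Unemployment rate = 9.02 / 197.60 = 4.56%.

Unemployment rate ≈ 4.56%.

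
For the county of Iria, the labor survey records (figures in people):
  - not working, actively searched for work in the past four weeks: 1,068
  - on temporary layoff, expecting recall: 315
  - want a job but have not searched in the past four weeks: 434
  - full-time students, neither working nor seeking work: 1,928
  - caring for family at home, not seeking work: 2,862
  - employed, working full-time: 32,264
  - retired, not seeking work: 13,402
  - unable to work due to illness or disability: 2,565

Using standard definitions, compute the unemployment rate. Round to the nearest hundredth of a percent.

Employed = 32,264.
Unemployed = 1,068 + 315 = 1,383 (jobless and actively searching, or on temporary layoff).
Labor force = 32,264 + 1,383 = 33,647.
Unemployment rate = 1,383 / 33,647 = 4.11%.

Unemployment rate ≈ 4.11%.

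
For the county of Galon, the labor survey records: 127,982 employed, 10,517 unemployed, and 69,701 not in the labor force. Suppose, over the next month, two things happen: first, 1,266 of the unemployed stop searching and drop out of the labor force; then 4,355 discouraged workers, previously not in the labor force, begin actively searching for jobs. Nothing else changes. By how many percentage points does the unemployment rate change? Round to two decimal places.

Initially, labor force = 127,982 + 10,517 = 138,499, so u = 10,517/138,499 = 7.59%.
After the first change, unemployed and labor force both fall by 1,266 → E = 127,982, U = 9,251, labor force = 137,233.
After the second change, unemployed and labor force both rise by 4,355 → E = 127,982, U = 13,606, labor force = 141,588.
New unemployment rate = 13,606 / 141,588 = 9.61%.
Change = 9.61% − 7.59% = +2.02 percentage points.

The unemployment rate changes by +2.02 percentage points.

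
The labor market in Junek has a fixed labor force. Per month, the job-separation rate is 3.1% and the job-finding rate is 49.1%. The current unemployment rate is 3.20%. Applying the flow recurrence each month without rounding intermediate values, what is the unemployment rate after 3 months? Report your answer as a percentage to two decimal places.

With a fixed labor force, u_{t+1} = u_t + s·(1−u_t) − f·u_t = u_t·(1−s−f) + s.
Here 1−s−f = 0.478 and s = 0.031.
u_1 = 0.032000 × 0.478 + 0.031 = 0.046296.
u_2 = 0.046296 × 0.478 + 0.031 = 0.053129.
u_3 = 0.053129 × 0.478 + 0.031 = 0.056396.

Unemployment rate after three months ≈ 5.64%.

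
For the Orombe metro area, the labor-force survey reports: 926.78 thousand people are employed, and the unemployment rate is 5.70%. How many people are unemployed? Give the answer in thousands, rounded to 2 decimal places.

About 56.02 thousand are unemployed.

Let U be the number unemployed. The labor force is E + U, and U/(E+U) = 0.0570.
So U = 0.0570 × 926.78 / (1 − 0.0570) = 52.8265 / 0.9430 ≈ 56.02 thousand.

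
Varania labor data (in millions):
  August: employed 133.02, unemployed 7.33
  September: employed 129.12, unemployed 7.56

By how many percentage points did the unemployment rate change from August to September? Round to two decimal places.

August: labor force = 133.02 + 7.33 = 140.35; u = 7.33/140.35 = 5.22%.
September: labor force = 129.12 + 7.56 = 136.68; u = 7.56/136.68 = 5.53%.
Change = 5.53% − 5.22% = +0.31 pp.

The unemployment rate changed by +0.31 percentage points.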